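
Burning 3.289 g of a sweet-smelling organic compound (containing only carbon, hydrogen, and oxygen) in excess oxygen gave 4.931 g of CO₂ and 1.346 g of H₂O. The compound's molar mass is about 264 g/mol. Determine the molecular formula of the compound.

C9H12O9

mol C = 4.931 g CO₂ ÷ 44.009 g/mol = 0.11205 mol
mol H = 2 × 1.346 g H₂O ÷ 18.015 g/mol = 0.14943 mol
mass O = 3.289 − (1.3458 + 0.15063) = 1.7926 g → mol O = 1.7926 ÷ 15.999 = 0.11204 mol
Divide by the smallest (0.11204 mol): C 1.000, H 1.334, O 1.000
Multiplying each by 3 gives whole numbers: C 3.00, H 4.00, O 3.00
Empirical formula: C3H4O3
Empirical-formula mass = 88.06 g/mol; 264 ÷ 88.06 ≈ 3, so the molecular formula is C9H12O9.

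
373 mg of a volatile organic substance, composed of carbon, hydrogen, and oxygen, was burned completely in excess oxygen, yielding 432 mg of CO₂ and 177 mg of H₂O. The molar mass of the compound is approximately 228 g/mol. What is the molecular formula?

C6H12O9

mol C = 0.432 g CO₂ ÷ 44.009 g/mol = 0.009816 mol
mol H = 2 × 0.177 g H₂O ÷ 18.015 g/mol = 0.01965 mol
mass O = 0.373 − (0.1179 + 0.01981) = 0.2353 g → mol O = 0.2353 ÷ 15.999 = 0.01471 mol
Divide by the smallest (0.009816 mol): C 1.000, H 2.002, O 1.498
Multiplying each by 2 gives whole numbers: C 2.00, H 4.00, O 3.00
Empirical formula: C2H4O3
Empirical-formula mass = 76.05 g/mol; 228 ÷ 76.05 ≈ 3, so the molecular formula is C6H12O9.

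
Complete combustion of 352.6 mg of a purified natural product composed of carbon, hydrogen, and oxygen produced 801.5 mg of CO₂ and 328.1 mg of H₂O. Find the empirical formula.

C3H6O

mol C = 0.8015 g CO₂ ÷ 44.009 g/mol = 0.018212 mol
mol H = 2 × 0.3281 g H₂O ÷ 18.015 g/mol = 0.036425 mol
mass O = 0.3526 − (0.21875 + 0.036717) = 0.097137 g → mol O = 0.097137 ÷ 15.999 = 0.0060714 mol
Divide by the smallest (0.0060714 mol): C 3.000, H 5.999, O 1.000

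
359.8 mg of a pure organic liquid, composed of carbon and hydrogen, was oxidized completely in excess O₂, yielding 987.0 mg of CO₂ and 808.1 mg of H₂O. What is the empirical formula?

mol C = 0.9870 g CO₂ ÷ 44.009 g/mol = 0.022427 mol
mol H = 2 × 0.8081 g H₂O ÷ 18.015 g/mol = 0.089714 mol
Divide by the smallest (0.022427 mol): C 1.000, H 4.000

CH4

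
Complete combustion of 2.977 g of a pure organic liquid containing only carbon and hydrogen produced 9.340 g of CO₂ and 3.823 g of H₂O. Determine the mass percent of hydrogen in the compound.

14.37%

mol C = 9.340 g CO₂ ÷ 44.009 g/mol = 0.21223 mol
mol H = 2 × 3.823 g H₂O ÷ 18.015 g/mol = 0.42442 mol
mass % H = 0.42782 g ÷ 2.977 g × 100%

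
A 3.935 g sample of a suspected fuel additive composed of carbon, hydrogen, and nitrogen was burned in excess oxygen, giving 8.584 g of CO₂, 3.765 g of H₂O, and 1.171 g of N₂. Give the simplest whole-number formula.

mol C = 8.584 g CO₂ ÷ 44.009 g/mol = 0.19505 mol
mol H = 2 × 3.765 g H₂O ÷ 18.015 g/mol = 0.41799 mol
mol N = 2 × 1.171 g N₂ ÷ 28.014 g/mol = 0.083601 mol
Divide by the smallest (0.083601 mol): C 2.333, H 5.000, N 1.000
Multiplying each by 3 gives whole numbers: C 7.00, H 15.00, N 3.00

C7H15N3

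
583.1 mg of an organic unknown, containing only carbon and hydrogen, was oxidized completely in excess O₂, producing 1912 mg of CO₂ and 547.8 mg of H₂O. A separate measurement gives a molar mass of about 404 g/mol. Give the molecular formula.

C30H42

mol C = 1.912 g CO₂ ÷ 44.009 g/mol = 0.043446 mol
mol H = 2 × 0.5478 g H₂O ÷ 18.015 g/mol = 0.060816 mol
Divide by the smallest (0.043446 mol): C 1.000, H 1.400
Multiplying each by 5 gives whole numbers: C 5.00, H 7.00
Empirical formula: C5H7
Empirical-formula mass = 67.11 g/mol; 404 ÷ 67.11 ≈ 6, so the molecular formula is C30H42.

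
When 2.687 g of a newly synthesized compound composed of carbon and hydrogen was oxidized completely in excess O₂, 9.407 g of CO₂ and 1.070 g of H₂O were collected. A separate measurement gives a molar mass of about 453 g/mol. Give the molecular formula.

C36H20

mol C = 9.407 g CO₂ ÷ 44.009 g/mol = 0.21375 mol
mol H = 2 × 1.070 g H₂O ÷ 18.015 g/mol = 0.11879 mol
Divide by the smallest (0.11879 mol): C 1.799, H 1.000
Multiplying each by 5 gives whole numbers: C 9.00, H 5.00
Empirical formula: C9H5
Empirical-formula mass = 113.14 g/mol; 453 ÷ 113.14 ≈ 4, so the molecular formula is C36H20.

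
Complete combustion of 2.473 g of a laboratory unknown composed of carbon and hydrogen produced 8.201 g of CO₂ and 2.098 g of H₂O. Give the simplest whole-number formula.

mol C = 8.201 g CO₂ ÷ 44.009 g/mol = 0.18635 mol
mol H = 2 × 2.098 g H₂O ÷ 18.015 g/mol = 0.23292 mol
Divide by the smallest (0.18635 mol): C 1.000, H 1.250
Multiplying each by 4 gives whole numbers: C 4.00, H 5.00

C4H5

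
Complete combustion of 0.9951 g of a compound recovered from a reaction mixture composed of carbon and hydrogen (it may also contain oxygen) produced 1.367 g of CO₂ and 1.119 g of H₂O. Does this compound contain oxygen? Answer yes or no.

yes

mol C = 1.367 g CO₂ ÷ 44.009 g/mol = 0.031062 mol
mol H = 2 × 1.119 g H₂O ÷ 18.015 g/mol = 0.12423 mol
C and H account for only 0.49831 g of the 0.9951 g sample; the remaining 0.49679 g must be oxygen.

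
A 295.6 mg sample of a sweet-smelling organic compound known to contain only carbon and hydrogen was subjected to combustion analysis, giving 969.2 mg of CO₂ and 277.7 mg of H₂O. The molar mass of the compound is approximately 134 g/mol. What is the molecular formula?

mol C = 0.9692 g CO₂ ÷ 44.009 g/mol = 0.022023 mol
mol H = 2 × 0.2777 g H₂O ÷ 18.015 g/mol = 0.030830 mol
Divide by the smallest (0.022023 mol): C 1.000, H 1.400
Multiplying each by 5 gives whole numbers: C 5.00, H 7.00
Empirical formula: C5H7
Empirical-formula mass = 67.11 g/mol; 134 ÷ 67.11 ≈ 2, so the molecular formula is C10H14.

C10H14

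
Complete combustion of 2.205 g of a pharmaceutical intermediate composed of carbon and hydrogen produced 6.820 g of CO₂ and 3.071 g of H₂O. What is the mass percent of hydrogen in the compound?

mol C = 6.820 g CO₂ ÷ 44.009 g/mol = 0.15497 mol
mol H = 2 × 3.071 g H₂O ÷ 18.015 g/mol = 0.34094 mol
mass % H = 0.34367 g ÷ 2.205 g × 100%

15.59%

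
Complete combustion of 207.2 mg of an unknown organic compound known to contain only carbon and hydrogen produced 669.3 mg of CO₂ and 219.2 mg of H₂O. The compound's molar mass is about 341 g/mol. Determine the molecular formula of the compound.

mol C = 0.6693 g CO₂ ÷ 44.009 g/mol = 0.015208 mol
mol H = 2 × 0.2192 g H₂O ÷ 18.015 g/mol = 0.024335 mol
Divide by the smallest (0.015208 mol): C 1.000, H 1.600
Multiplying each by 5 gives whole numbers: C 5.00, H 8.00
Empirical formula: C5H8
Empirical-formula mass = 68.12 g/mol; 341 ÷ 68.12 ≈ 5, so the molecular formula is C25H40.

C25H40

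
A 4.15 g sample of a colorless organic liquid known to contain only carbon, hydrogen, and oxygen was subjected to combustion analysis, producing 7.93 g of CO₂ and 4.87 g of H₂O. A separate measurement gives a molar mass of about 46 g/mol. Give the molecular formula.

C2H6O

mol C = 7.93 g CO₂ ÷ 44.009 g/mol = 0.1802 mol
mol H = 2 × 4.87 g H₂O ÷ 18.015 g/mol = 0.5407 mol
mass O = 4.15 − (2.164 + 0.5450) = 1.441 g → mol O = 1.441 ÷ 15.999 = 0.09005 mol
Divide by the smallest (0.09005 mol): C 2.001, H 6.004, O 1.000
Empirical formula: C2H6O
Empirical-formula mass = 46.07 g/mol; 46 ÷ 46.07 ≈ 1, so the molecular formula is C2H6O.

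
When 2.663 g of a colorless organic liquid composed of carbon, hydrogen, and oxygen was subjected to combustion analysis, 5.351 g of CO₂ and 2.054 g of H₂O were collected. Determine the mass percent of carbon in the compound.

mol C = 5.351 g CO₂ ÷ 44.009 g/mol = 0.12159 mol
mol H = 2 × 2.054 g H₂O ÷ 18.015 g/mol = 0.22803 mol
mass O = 2.663 − (1.4604 + 0.22986) = 0.97274 g → mol O = 0.97274 ÷ 15.999 = 0.060800 mol
mass % C = 1.4604 g ÷ 2.663 g × 100%

54.84%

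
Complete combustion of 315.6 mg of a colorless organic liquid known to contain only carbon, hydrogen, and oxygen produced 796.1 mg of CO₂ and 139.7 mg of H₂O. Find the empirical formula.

mol C = 0.7961 g CO₂ ÷ 44.009 g/mol = 0.018089 mol
mol H = 2 × 0.1397 g H₂O ÷ 18.015 g/mol = 0.015509 mol
mass O = 0.3156 − (0.21727 + 0.015633) = 0.082694 g → mol O = 0.082694 ÷ 15.999 = 0.0051687 mol
Divide by the smallest (0.0051687 mol): C 3.500, H 3.001, O 1.000
Multiplying each by 2 gives whole numbers: C 7.00, H 6.00, O 2.00

C7H6O2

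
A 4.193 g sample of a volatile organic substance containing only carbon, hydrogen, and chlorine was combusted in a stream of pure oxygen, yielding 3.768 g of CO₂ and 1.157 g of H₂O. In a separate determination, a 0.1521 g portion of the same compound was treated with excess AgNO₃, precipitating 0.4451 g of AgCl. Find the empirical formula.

C2H3Cl2

mol C = 3.768 g CO₂ ÷ 44.009 g/mol = 0.085619 mol
mol H = 2 × 1.157 g H₂O ÷ 18.015 g/mol = 0.12845 mol
From the AgCl data: mol Cl per gram of compound = (0.4451 ÷ 143.318) ÷ 0.1521 = 0.020419 mol/g, so in the 4.193 g combustion sample mol Cl = 0.085616 mol
Divide by the smallest (0.085616 mol): C 1.000, H 1.500, Cl 1.000
Multiplying each by 2 gives whole numbers: C 2.00, H 3.00, Cl 2.00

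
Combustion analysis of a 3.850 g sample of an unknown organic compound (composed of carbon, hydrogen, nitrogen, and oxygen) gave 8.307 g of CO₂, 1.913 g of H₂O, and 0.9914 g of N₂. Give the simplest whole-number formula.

mol C = 8.307 g CO₂ ÷ 44.009 g/mol = 0.18876 mol
mol H = 2 × 1.913 g H₂O ÷ 18.015 g/mol = 0.21238 mol
mol N = 2 × 0.9914 g N₂ ÷ 28.014 g/mol = 0.070779 mol
mass O = 3.850 − (2.2672 + 0.21408 + 0.99140) = 0.37736 g → mol O = 0.37736 ÷ 15.999 = 0.023587 mol
Divide by the smallest (0.023587 mol): C 8.003, H 9.004, N 3.001, O 1.000

C8H9N3O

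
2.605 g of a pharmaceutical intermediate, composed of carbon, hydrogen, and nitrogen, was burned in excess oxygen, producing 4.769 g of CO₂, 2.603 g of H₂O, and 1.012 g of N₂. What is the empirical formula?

C3H8N2

mol C = 4.769 g CO₂ ÷ 44.009 g/mol = 0.10836 mol
mol H = 2 × 2.603 g H₂O ÷ 18.015 g/mol = 0.28898 mol
mol N = 2 × 1.012 g N₂ ÷ 28.014 g/mol = 0.072250 mol
Divide by the smallest (0.072250 mol): C 1.500, H 4.000, N 1.000
Multiplying each by 2 gives whole numbers: C 3.00, H 8.00, N 2.00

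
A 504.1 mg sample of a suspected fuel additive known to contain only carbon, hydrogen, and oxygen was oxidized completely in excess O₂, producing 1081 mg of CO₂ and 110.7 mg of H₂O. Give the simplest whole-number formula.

C2HO

mol C = 1.081 g CO₂ ÷ 44.009 g/mol = 0.024563 mol
mol H = 2 × 0.1107 g H₂O ÷ 18.015 g/mol = 0.012290 mol
mass O = 0.5041 − (0.29503 + 0.012388) = 0.19668 g → mol O = 0.19668 ÷ 15.999 = 0.012294 mol
Divide by the smallest (0.012290 mol): C 1.999, H 1.000, O 1.000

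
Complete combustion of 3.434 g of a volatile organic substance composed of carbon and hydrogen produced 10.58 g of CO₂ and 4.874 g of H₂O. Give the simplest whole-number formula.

C4H9

mol C = 10.58 g CO₂ ÷ 44.009 g/mol = 0.24041 mol
mol H = 2 × 4.874 g H₂O ÷ 18.015 g/mol = 0.54110 mol
Divide by the smallest (0.24041 mol): C 1.000, H 2.251
Multiplying each by 4 gives whole numbers: C 4.00, H 9.00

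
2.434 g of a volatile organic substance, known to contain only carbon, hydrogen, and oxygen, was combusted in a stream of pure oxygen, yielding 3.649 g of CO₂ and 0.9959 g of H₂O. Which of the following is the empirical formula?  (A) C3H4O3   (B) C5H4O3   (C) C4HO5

mol C = 3.649 g CO₂ ÷ 44.009 g/mol = 0.082915 mol
mol H = 2 × 0.9959 g H₂O ÷ 18.015 g/mol = 0.11056 mol
mass O = 2.434 − (0.99589 + 0.11145) = 1.3267 g → mol O = 1.3267 ÷ 15.999 = 0.082922 mol
Divide by the smallest (0.082915 mol): C 1.000, H 1.333, O 1.000
Multiplying each by 3 gives whole numbers: C 3.00, H 4.00, O 3.00

(A) C3H4O3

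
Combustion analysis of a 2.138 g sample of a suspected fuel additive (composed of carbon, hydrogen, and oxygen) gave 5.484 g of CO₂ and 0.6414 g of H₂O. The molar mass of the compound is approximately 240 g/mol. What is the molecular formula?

C14H8O4

mol C = 5.484 g CO₂ ÷ 44.009 g/mol = 0.12461 mol
mol H = 2 × 0.6414 g H₂O ÷ 18.015 g/mol = 0.071207 mol
mass O = 2.138 − (1.4967 + 0.071777) = 0.56952 g → mol O = 0.56952 ÷ 15.999 = 0.035597 mol
Divide by the smallest (0.035597 mol): C 3.501, H 2.000, O 1.000
Multiplying each by 2 gives whole numbers: C 7.00, H 4.00, O 2.00
Empirical formula: C7H4O2
Empirical-formula mass = 120.11 g/mol; 240 ÷ 120.11 ≈ 2, so the molecular formula is C14H8O4.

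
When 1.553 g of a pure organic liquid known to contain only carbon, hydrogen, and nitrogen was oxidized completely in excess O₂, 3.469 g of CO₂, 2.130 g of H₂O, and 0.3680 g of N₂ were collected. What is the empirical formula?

mol C = 3.469 g CO₂ ÷ 44.009 g/mol = 0.078825 mol
mol H = 2 × 2.130 g H₂O ÷ 18.015 g/mol = 0.23647 mol
mol N = 2 × 0.3680 g N₂ ÷ 28.014 g/mol = 0.026273 mol
Divide by the smallest (0.026273 mol): C 3.000, H 9.001, N 1.000

C3H9N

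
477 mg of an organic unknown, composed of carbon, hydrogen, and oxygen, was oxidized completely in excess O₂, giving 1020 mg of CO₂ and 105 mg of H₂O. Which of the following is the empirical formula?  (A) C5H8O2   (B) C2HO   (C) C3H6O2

(B) C2HO

mol C = 1.02 g CO₂ ÷ 44.009 g/mol = 0.02318 mol
mol H = 2 × 0.105 g H₂O ÷ 18.015 g/mol = 0.01166 mol
mass O = 0.477 − (0.2784 + 0.01175) = 0.1869 g → mol O = 0.1869 ÷ 15.999 = 0.01168 mol
Divide by the smallest (0.01166 mol): C 1.988, H 1.000, O 1.002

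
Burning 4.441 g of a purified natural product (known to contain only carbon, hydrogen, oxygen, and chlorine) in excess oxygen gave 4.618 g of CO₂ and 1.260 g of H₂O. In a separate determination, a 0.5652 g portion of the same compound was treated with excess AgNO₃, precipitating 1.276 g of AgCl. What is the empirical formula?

C3H4Cl2O

mol C = 4.618 g CO₂ ÷ 44.009 g/mol = 0.10493 mol
mol H = 2 × 1.260 g H₂O ÷ 18.015 g/mol = 0.13988 mol
From the AgCl data: mol Cl per gram of compound = (1.276 ÷ 143.318) ÷ 0.5652 = 0.015752 mol/g, so in the 4.441 g combustion sample mol Cl = 0.069957 mol
mass O = 4.441 − (1.2604 + 0.14100 + 2.4800) = 0.55969 g → mol O = 0.55969 ÷ 15.999 = 0.034983 mol
Divide by the smallest (0.034983 mol): C 3.000, H 3.999, Cl 2.000, O 1.000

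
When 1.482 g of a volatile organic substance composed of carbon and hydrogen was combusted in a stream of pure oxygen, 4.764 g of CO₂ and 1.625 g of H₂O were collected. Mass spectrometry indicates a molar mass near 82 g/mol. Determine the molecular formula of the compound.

C6H10

mol C = 4.764 g CO₂ ÷ 44.009 g/mol = 0.10825 mol
mol H = 2 × 1.625 g H₂O ÷ 18.015 g/mol = 0.18041 mol
Divide by the smallest (0.10825 mol): C 1.000, H 1.667
Multiplying each by 3 gives whole numbers: C 3.00, H 5.00
Empirical formula: C3H5
Empirical-formula mass = 41.07 g/mol; 82 ÷ 41.07 ≈ 2, so the molecular formula is C6H10.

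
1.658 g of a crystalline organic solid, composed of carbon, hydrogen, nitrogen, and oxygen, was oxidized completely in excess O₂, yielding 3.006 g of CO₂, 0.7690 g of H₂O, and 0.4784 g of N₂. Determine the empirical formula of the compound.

mol C = 3.006 g CO₂ ÷ 44.009 g/mol = 0.068304 mol
mol H = 2 × 0.7690 g H₂O ÷ 18.015 g/mol = 0.085373 mol
mol N = 2 × 0.4784 g N₂ ÷ 28.014 g/mol = 0.034154 mol
mass O = 1.658 − (0.82040 + 0.086056 + 0.47840) = 0.27314 g → mol O = 0.27314 ÷ 15.999 = 0.017072 mol
Divide by the smallest (0.017072 mol): C 4.001, H 5.001, N 2.001, O 1.000

C4H5N2O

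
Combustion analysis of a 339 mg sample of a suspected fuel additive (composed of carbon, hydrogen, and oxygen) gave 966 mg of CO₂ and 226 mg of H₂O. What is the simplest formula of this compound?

C7H8O

mol C = 0.966 g CO₂ ÷ 44.009 g/mol = 0.02195 mol
mol H = 2 × 0.226 g H₂O ÷ 18.015 g/mol = 0.02509 mol
mass O = 0.339 − (0.2636 + 0.02529) = 0.05007 g → mol O = 0.05007 ÷ 15.999 = 0.003129 mol
Divide by the smallest (0.003129 mol): C 7.014, H 8.018, O 1.000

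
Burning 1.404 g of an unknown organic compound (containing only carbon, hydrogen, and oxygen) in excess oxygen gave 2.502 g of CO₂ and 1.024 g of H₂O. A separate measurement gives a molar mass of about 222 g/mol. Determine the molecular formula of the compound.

C9H18O6

mol C = 2.502 g CO₂ ÷ 44.009 g/mol = 0.056852 mol
mol H = 2 × 1.024 g H₂O ÷ 18.015 g/mol = 0.11368 mol
mass O = 1.404 − (0.68285 + 0.11459) = 0.60656 g → mol O = 0.60656 ÷ 15.999 = 0.037912 mol
Divide by the smallest (0.037912 mol): C 1.500, H 2.999, O 1.000
Multiplying each by 2 gives whole numbers: C 3.00, H 6.00, O 2.00
Empirical formula: C3H6O2
Empirical-formula mass = 74.08 g/mol; 222 ÷ 74.08 ≈ 3, so the molecular formula is C9H18O6.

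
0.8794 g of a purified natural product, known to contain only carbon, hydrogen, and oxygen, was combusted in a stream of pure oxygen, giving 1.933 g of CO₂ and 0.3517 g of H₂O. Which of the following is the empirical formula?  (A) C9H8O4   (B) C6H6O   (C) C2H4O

mol C = 1.933 g CO₂ ÷ 44.009 g/mol = 0.043923 mol
mol H = 2 × 0.3517 g H₂O ÷ 18.015 g/mol = 0.039045 mol
mass O = 0.8794 − (0.52756 + 0.039358) = 0.31249 g → mol O = 0.31249 ÷ 15.999 = 0.019532 mol
Divide by the smallest (0.019532 mol): C 2.249, H 1.999, O 1.000
Multiplying each by 4 gives whole numbers: C 9.00, H 8.00, O 4.00

(A) C9H8O4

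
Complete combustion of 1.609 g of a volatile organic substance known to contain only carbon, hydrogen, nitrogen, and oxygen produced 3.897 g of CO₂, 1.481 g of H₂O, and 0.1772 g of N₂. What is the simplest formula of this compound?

mol C = 3.897 g CO₂ ÷ 44.009 g/mol = 0.088550 mol
mol H = 2 × 1.481 g H₂O ÷ 18.015 g/mol = 0.16442 mol
mol N = 2 × 0.1772 g N₂ ÷ 28.014 g/mol = 0.012651 mol
mass O = 1.609 − (1.0636 + 0.16573 + 0.17720) = 0.20249 g → mol O = 0.20249 ÷ 15.999 = 0.012656 mol
Divide by the smallest (0.012651 mol): C 7.000, H 12.997, N 1.000, O 1.000

C7H13NO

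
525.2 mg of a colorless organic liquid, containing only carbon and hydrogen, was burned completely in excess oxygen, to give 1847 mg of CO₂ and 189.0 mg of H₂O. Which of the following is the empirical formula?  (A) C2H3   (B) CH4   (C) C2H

mol C = 1.847 g CO₂ ÷ 44.009 g/mol = 0.041969 mol
mol H = 2 × 0.1890 g H₂O ÷ 18.015 g/mol = 0.020983 mol
Divide by the smallest (0.020983 mol): C 2.000, H 1.000

(C) C2H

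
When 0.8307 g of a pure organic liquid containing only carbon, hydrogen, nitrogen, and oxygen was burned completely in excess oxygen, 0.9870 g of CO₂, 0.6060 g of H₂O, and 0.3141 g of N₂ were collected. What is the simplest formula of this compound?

C2H6N2O

mol C = 0.9870 g CO₂ ÷ 44.009 g/mol = 0.022427 mol
mol H = 2 × 0.6060 g H₂O ÷ 18.015 g/mol = 0.067277 mol
mol N = 2 × 0.3141 g N₂ ÷ 28.014 g/mol = 0.022425 mol
mass O = 0.8307 − (0.26937 + 0.067815 + 0.31410) = 0.17941 g → mol O = 0.17941 ÷ 15.999 = 0.011214 mol
Divide by the smallest (0.011214 mol): C 2.000, H 5.999, N 2.000, O 1.000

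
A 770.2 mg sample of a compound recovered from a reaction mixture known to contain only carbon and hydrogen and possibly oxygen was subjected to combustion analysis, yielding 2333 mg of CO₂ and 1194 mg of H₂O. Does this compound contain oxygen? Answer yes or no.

no

mol C = 2.333 g CO₂ ÷ 44.009 g/mol = 0.053012 mol
mol H = 2 × 1.194 g H₂O ÷ 18.015 g/mol = 0.13256 mol
C and H together account for 0.77034 g — essentially the entire 0.7702 g sample — so the compound contains no oxygen.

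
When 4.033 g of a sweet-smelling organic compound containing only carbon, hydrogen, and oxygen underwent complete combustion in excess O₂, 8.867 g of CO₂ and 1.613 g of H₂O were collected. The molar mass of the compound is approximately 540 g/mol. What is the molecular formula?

C27H24O12

mol C = 8.867 g CO₂ ÷ 44.009 g/mol = 0.20148 mol
mol H = 2 × 1.613 g H₂O ÷ 18.015 g/mol = 0.17907 mol
mass O = 4.033 − (2.4200 + 0.18051) = 1.4325 g → mol O = 1.4325 ÷ 15.999 = 0.089537 mol
Divide by the smallest (0.089537 mol): C 2.250, H 2.000, O 1.000
Multiplying each by 4 gives whole numbers: C 9.00, H 8.00, O 4.00
Empirical formula: C9H8O4
Empirical-formula mass = 180.16 g/mol; 540 ÷ 180.16 ≈ 3, so the molecular formula is C27H24O12.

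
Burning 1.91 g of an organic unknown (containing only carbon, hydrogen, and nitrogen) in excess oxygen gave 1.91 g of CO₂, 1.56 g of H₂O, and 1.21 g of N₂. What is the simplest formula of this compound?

mol C = 1.91 g CO₂ ÷ 44.009 g/mol = 0.04340 mol
mol H = 2 × 1.56 g H₂O ÷ 18.015 g/mol = 0.1732 mol
mol N = 2 × 1.21 g N₂ ÷ 28.014 g/mol = 0.08639 mol
Divide by the smallest (0.04340 mol): C 1.000, H 3.991, N 1.990

CH4N2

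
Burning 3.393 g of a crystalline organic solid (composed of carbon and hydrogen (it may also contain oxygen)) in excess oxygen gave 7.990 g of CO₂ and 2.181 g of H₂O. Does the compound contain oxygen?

yes

mol C = 7.990 g CO₂ ÷ 44.009 g/mol = 0.18155 mol
mol H = 2 × 2.181 g H₂O ÷ 18.015 g/mol = 0.24213 mol
C and H account for only 2.4247 g of the 3.393 g sample; the remaining 0.96829 g must be oxygen.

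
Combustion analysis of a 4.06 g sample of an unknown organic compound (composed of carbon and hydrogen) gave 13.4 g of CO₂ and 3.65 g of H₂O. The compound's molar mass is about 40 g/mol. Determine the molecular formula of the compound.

mol C = 13.4 g CO₂ ÷ 44.009 g/mol = 0.3045 mol
mol H = 2 × 3.65 g H₂O ÷ 18.015 g/mol = 0.4052 mol
Divide by the smallest (0.3045 mol): C 1.000, H 1.331
Multiplying each by 3 gives whole numbers: C 3.00, H 3.99
Empirical formula: C3H4
Empirical-formula mass = 40.06 g/mol; 40 ÷ 40.06 ≈ 1, so the molecular formula is C3H4.

C3H4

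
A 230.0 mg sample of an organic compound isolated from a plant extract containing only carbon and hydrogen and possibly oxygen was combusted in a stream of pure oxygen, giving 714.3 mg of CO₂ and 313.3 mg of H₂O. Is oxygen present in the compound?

no

mol C = 0.7143 g CO₂ ÷ 44.009 g/mol = 0.016231 mol
mol H = 2 × 0.3133 g H₂O ÷ 18.015 g/mol = 0.034782 mol
C and H together account for 0.23001 g — essentially the entire 0.2300 g sample — so the compound contains no oxygen.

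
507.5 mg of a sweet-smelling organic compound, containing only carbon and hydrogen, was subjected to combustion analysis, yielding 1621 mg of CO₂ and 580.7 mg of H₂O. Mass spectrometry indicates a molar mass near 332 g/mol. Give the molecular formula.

mol C = 1.621 g CO₂ ÷ 44.009 g/mol = 0.036833 mol
mol H = 2 × 0.5807 g H₂O ÷ 18.015 g/mol = 0.064468 mol
Divide by the smallest (0.036833 mol): C 1.000, H 1.750
Multiplying each by 4 gives whole numbers: C 4.00, H 7.00
Empirical formula: C4H7
Empirical-formula mass = 55.10 g/mol; 332 ÷ 55.10 ≈ 6, so the molecular formula is C24H42.

C24H42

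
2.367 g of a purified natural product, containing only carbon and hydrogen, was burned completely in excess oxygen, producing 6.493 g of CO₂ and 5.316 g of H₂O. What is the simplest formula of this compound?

mol C = 6.493 g CO₂ ÷ 44.009 g/mol = 0.14754 mol
mol H = 2 × 5.316 g H₂O ÷ 18.015 g/mol = 0.59017 mol
Divide by the smallest (0.14754 mol): C 1.000, H 4.000

CH4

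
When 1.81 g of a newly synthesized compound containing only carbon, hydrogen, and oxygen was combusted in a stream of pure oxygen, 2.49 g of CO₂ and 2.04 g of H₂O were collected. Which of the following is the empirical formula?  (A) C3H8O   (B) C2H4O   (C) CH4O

mol C = 2.49 g CO₂ ÷ 44.009 g/mol = 0.05658 mol
mol H = 2 × 2.04 g H₂O ÷ 18.015 g/mol = 0.2265 mol
mass O = 1.81 − (0.6796 + 0.2283) = 0.9021 g → mol O = 0.9021 ÷ 15.999 = 0.05639 mol
Divide by the smallest (0.05639 mol): C 1.003, H 4.016, O 1.000

(C) CH4O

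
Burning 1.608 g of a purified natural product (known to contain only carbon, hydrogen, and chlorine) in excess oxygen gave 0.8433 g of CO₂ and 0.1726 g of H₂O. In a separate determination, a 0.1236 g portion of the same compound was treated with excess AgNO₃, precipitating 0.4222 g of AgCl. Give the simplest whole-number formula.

mol C = 0.8433 g CO₂ ÷ 44.009 g/mol = 0.019162 mol
mol H = 2 × 0.1726 g H₂O ÷ 18.015 g/mol = 0.019162 mol
From the AgCl data: mol Cl per gram of compound = (0.4222 ÷ 143.318) ÷ 0.1236 = 0.023834 mol/g, so in the 1.608 g combustion sample mol Cl = 0.038325 mol
Divide by the smallest (0.019162 mol): C 1.000, H 1.000, Cl 2.000

CHCl2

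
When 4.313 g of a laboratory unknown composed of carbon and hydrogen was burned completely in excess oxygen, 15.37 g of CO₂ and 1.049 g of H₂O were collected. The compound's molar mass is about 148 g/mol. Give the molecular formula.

C12H4

mol C = 15.37 g CO₂ ÷ 44.009 g/mol = 0.34925 mol
mol H = 2 × 1.049 g H₂O ÷ 18.015 g/mol = 0.11646 mol
Divide by the smallest (0.11646 mol): C 2.999, H 1.000
Empirical formula: C3H
Empirical-formula mass = 37.04 g/mol; 148 ÷ 37.04 ≈ 4, so the molecular formula is C12H4.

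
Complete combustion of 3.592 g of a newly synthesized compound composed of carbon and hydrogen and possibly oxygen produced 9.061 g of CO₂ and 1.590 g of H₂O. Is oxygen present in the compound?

yes

mol C = 9.061 g CO₂ ÷ 44.009 g/mol = 0.20589 mol
mol H = 2 × 1.590 g H₂O ÷ 18.015 g/mol = 0.17652 mol
C and H account for only 2.6509 g of the 3.592 g sample; the remaining 0.94113 g must be oxygen.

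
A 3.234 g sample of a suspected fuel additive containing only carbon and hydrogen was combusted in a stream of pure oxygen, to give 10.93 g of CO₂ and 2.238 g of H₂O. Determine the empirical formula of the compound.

mol C = 10.93 g CO₂ ÷ 44.009 g/mol = 0.24836 mol
mol H = 2 × 2.238 g H₂O ÷ 18.015 g/mol = 0.24846 mol
Divide by the smallest (0.24836 mol): C 1.000, H 1.000

CH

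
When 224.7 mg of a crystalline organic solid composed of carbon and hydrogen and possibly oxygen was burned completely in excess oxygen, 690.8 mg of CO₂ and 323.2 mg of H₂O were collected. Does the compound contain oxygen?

no

mol C = 0.6908 g CO₂ ÷ 44.009 g/mol = 0.015697 mol
mol H = 2 × 0.3232 g H₂O ÷ 18.015 g/mol = 0.035881 mol
C and H together account for 0.22470 g — essentially the entire 0.2247 g sample — so the compound contains no oxygen.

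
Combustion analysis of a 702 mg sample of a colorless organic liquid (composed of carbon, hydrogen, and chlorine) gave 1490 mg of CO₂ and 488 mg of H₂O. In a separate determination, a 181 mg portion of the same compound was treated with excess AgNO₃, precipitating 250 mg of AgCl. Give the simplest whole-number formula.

C5H8Cl

mol C = 1.49 g CO₂ ÷ 44.009 g/mol = 0.03386 mol
mol H = 2 × 0.488 g H₂O ÷ 18.015 g/mol = 0.05418 mol
From the AgCl data: mol Cl per gram of compound = (0.250 ÷ 143.318) ÷ 0.181 = 0.009637 mol/g, so in the 0.702 g combustion sample mol Cl = 0.006765 mol
Divide by the smallest (0.006765 mol): C 5.004, H 8.008, Cl 1.000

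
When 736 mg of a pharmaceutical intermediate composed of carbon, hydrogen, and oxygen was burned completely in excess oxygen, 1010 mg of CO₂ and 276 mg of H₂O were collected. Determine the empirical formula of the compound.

C6H8O7

mol C = 1.01 g CO₂ ÷ 44.009 g/mol = 0.02295 mol
mol H = 2 × 0.276 g H₂O ÷ 18.015 g/mol = 0.03064 mol
mass O = 0.736 − (0.2757 + 0.03089) = 0.4295 g → mol O = 0.4295 ÷ 15.999 = 0.02684 mol
Divide by the smallest (0.02295 mol): C 1.000, H 1.335, O 1.170
Multiplying each by 6 gives whole numbers: C 6.00, H 8.01, O 7.02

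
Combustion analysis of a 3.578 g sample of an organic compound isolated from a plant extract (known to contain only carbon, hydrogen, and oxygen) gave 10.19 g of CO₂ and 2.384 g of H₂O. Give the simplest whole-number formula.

mol C = 10.19 g CO₂ ÷ 44.009 g/mol = 0.23154 mol
mol H = 2 × 2.384 g H₂O ÷ 18.015 g/mol = 0.26467 mol
mass O = 3.578 − (2.7811 + 0.26679) = 0.53014 g → mol O = 0.53014 ÷ 15.999 = 0.033136 mol
Divide by the smallest (0.033136 mol): C 6.988, H 7.987, O 1.000

C7H8O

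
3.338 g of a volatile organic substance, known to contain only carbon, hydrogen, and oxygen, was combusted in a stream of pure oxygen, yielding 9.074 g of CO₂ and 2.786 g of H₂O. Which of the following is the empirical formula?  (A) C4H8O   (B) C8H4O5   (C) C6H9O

(C) C6H9O

mol C = 9.074 g CO₂ ÷ 44.009 g/mol = 0.20619 mol
mol H = 2 × 2.786 g H₂O ÷ 18.015 g/mol = 0.30930 mol
mass O = 3.338 − (2.4765 + 0.31177) = 0.54974 g → mol O = 0.54974 ÷ 15.999 = 0.034361 mol
Divide by the smallest (0.034361 mol): C 6.001, H 9.001, O 1.000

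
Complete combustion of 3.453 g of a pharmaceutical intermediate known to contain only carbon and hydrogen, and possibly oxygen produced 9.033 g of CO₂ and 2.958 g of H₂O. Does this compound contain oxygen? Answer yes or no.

yes

mol C = 9.033 g CO₂ ÷ 44.009 g/mol = 0.20525 mol
mol H = 2 × 2.958 g H₂O ÷ 18.015 g/mol = 0.32839 mol
C and H account for only 2.7963 g of the 3.453 g sample; the remaining 0.65668 g must be oxygen.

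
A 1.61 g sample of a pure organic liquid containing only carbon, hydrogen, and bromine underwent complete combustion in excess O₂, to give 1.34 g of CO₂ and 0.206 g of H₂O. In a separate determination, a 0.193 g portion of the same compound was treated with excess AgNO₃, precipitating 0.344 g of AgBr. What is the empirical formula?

C4H3Br2

mol C = 1.34 g CO₂ ÷ 44.009 g/mol = 0.03045 mol
mol H = 2 × 0.206 g H₂O ÷ 18.015 g/mol = 0.02287 mol
From the AgBr data: mol Br per gram of compound = (0.344 ÷ 187.772) ÷ 0.193 = 0.009492 mol/g, so in the 1.61 g combustion sample mol Br = 0.01528 mol
Divide by the smallest (0.01528 mol): C 1.992, H 1.496, Br 1.000
Multiplying each by 2 gives whole numbers: C 3.98, H 2.99, Br 2.00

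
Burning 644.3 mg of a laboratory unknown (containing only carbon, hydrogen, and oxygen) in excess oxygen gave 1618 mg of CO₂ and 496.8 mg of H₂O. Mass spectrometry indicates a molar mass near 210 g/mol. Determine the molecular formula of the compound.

C12H18O3

mol C = 1.618 g CO₂ ÷ 44.009 g/mol = 0.036765 mol
mol H = 2 × 0.4968 g H₂O ÷ 18.015 g/mol = 0.055154 mol
mass O = 0.6443 − (0.44159 + 0.055595) = 0.14712 g → mol O = 0.14712 ÷ 15.999 = 0.0091954 mol
Divide by the smallest (0.0091954 mol): C 3.998, H 5.998, O 1.000
Empirical formula: C4H6O
Empirical-formula mass = 70.09 g/mol; 210 ÷ 70.09 ≈ 3, so the molecular formula is C12H18O3.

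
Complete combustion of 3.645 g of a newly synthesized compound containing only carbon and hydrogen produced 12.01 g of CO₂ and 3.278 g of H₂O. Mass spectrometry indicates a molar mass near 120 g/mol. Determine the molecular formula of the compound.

C9H12

mol C = 12.01 g CO₂ ÷ 44.009 g/mol = 0.27290 mol
mol H = 2 × 3.278 g H₂O ÷ 18.015 g/mol = 0.36392 mol
Divide by the smallest (0.27290 mol): C 1.000, H 1.334
Multiplying each by 3 gives whole numbers: C 3.00, H 4.00
Empirical formula: C3H4
Empirical-formula mass = 40.06 g/mol; 120 ÷ 40.06 ≈ 3, so the molecular formula is C9H12.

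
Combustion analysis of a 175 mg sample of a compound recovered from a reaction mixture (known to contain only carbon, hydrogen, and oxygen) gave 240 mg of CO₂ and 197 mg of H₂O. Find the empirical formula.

mol C = 0.240 g CO₂ ÷ 44.009 g/mol = 0.005453 mol
mol H = 2 × 0.197 g H₂O ÷ 18.015 g/mol = 0.02187 mol
mass O = 0.175 − (0.06550 + 0.02205) = 0.08745 g → mol O = 0.08745 ÷ 15.999 = 0.005466 mol
Divide by the smallest (0.005453 mol): C 1.000, H 4.010, O 1.002

CH4O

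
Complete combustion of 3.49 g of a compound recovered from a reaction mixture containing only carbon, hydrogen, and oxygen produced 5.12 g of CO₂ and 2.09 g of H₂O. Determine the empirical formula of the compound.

mol C = 5.12 g CO₂ ÷ 44.009 g/mol = 0.1163 mol
mol H = 2 × 2.09 g H₂O ÷ 18.015 g/mol = 0.2320 mol
mass O = 3.49 − (1.397 + 0.2339) = 1.859 g → mol O = 1.859 ÷ 15.999 = 0.1162 mol
Divide by the smallest (0.1162 mol): C 1.001, H 1.997, O 1.000

CH2O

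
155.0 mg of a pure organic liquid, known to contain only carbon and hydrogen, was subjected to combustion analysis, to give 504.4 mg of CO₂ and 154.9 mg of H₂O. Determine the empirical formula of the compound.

C2H3

mol C = 0.5044 g CO₂ ÷ 44.009 g/mol = 0.011461 mol
mol H = 2 × 0.1549 g H₂O ÷ 18.015 g/mol = 0.017197 mol
Divide by the smallest (0.011461 mol): C 1.000, H 1.500
Multiplying each by 2 gives whole numbers: C 2.00, H 3.00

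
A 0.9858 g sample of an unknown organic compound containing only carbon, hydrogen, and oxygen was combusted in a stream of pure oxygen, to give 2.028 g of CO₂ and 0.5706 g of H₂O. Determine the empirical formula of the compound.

C8H11O4

mol C = 2.028 g CO₂ ÷ 44.009 g/mol = 0.046081 mol
mol H = 2 × 0.5706 g H₂O ÷ 18.015 g/mol = 0.063347 mol
mass O = 0.9858 − (0.55348 + 0.063854) = 0.36846 g → mol O = 0.36846 ÷ 15.999 = 0.023030 mol
Divide by the smallest (0.023030 mol): C 2.001, H 2.751, O 1.000
Multiplying each by 4 gives whole numbers: C 8.00, H 11.00, O 4.00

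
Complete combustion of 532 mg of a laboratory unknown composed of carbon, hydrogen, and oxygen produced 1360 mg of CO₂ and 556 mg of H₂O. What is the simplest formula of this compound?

mol C = 1.36 g CO₂ ÷ 44.009 g/mol = 0.03090 mol
mol H = 2 × 0.556 g H₂O ÷ 18.015 g/mol = 0.06173 mol
mass O = 0.532 − (0.3712 + 0.06222) = 0.09861 g → mol O = 0.09861 ÷ 15.999 = 0.006163 mol
Divide by the smallest (0.006163 mol): C 5.014, H 10.015, O 1.000

C5H10O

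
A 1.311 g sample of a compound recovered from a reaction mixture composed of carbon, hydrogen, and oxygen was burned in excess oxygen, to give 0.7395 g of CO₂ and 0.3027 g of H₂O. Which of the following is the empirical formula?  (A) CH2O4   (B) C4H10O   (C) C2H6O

mol C = 0.7395 g CO₂ ÷ 44.009 g/mol = 0.016803 mol
mol H = 2 × 0.3027 g H₂O ÷ 18.015 g/mol = 0.033605 mol
mass O = 1.311 − (0.20183 + 0.033874) = 1.0753 g → mol O = 1.0753 ÷ 15.999 = 0.067210 mol
Divide by the smallest (0.016803 mol): C 1.000, H 2.000, O 4.000

(A) CH2O4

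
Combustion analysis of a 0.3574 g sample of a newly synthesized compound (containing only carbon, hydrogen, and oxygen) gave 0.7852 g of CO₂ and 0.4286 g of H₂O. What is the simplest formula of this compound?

mol C = 0.7852 g CO₂ ÷ 44.009 g/mol = 0.017842 mol
mol H = 2 × 0.4286 g H₂O ÷ 18.015 g/mol = 0.047583 mol
mass O = 0.3574 − (0.21430 + 0.047963) = 0.095139 g → mol O = 0.095139 ÷ 15.999 = 0.0059465 mol
Divide by the smallest (0.0059465 mol): C 3.000, H 8.002, O 1.000

C3H8O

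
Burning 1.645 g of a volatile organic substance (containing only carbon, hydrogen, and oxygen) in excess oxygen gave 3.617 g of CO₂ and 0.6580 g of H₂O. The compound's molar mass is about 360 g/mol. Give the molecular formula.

C18H16O8

mol C = 3.617 g CO₂ ÷ 44.009 g/mol = 0.082188 mol
mol H = 2 × 0.6580 g H₂O ÷ 18.015 g/mol = 0.073050 mol
mass O = 1.645 − (0.98716 + 0.073635) = 0.58421 g → mol O = 0.58421 ÷ 15.999 = 0.036515 mol
Divide by the smallest (0.036515 mol): C 2.251, H 2.001, O 1.000
Multiplying each by 4 gives whole numbers: C 9.00, H 8.00, O 4.00
Empirical formula: C9H8O4
Empirical-formula mass = 180.16 g/mol; 360 ÷ 180.16 ≈ 2, so the molecular formula is C18H16O8.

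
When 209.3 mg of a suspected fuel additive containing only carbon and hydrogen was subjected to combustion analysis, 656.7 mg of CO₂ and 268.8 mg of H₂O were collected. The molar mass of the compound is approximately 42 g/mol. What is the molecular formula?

mol C = 0.6567 g CO₂ ÷ 44.009 g/mol = 0.014922 mol
mol H = 2 × 0.2688 g H₂O ÷ 18.015 g/mol = 0.029842 mol
Divide by the smallest (0.014922 mol): C 1.000, H 2.000
Empirical formula: CH2
Empirical-formula mass = 14.03 g/mol; 42 ÷ 14.03 ≈ 3, so the molecular formula is C3H6.

C3H6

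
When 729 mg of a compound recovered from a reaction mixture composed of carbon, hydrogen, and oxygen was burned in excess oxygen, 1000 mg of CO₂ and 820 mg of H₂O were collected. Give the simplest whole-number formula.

mol C = 1.00 g CO₂ ÷ 44.009 g/mol = 0.02272 mol
mol H = 2 × 0.820 g H₂O ÷ 18.015 g/mol = 0.09104 mol
mass O = 0.729 − (0.2729 + 0.09176) = 0.3643 g → mol O = 0.3643 ÷ 15.999 = 0.02277 mol
Divide by the smallest (0.02272 mol): C 1.000, H 4.006, O 1.002

CH4O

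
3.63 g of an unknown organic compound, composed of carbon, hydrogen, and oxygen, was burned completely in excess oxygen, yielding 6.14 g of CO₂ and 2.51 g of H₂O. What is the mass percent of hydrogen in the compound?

7.7%

mol C = 6.14 g CO₂ ÷ 44.009 g/mol = 0.1395 mol
mol H = 2 × 2.51 g H₂O ÷ 18.015 g/mol = 0.2787 mol
mass O = 3.63 − (1.676 + 0.2809) = 1.673 g → mol O = 1.673 ÷ 15.999 = 0.1046 mol
mass % H = 0.2809 g ÷ 3.63 g × 100%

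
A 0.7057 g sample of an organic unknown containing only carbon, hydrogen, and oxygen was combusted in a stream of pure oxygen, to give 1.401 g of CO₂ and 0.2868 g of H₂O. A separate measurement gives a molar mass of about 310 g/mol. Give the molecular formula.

mol C = 1.401 g CO₂ ÷ 44.009 g/mol = 0.031834 mol
mol H = 2 × 0.2868 g H₂O ÷ 18.015 g/mol = 0.031840 mol
mass O = 0.7057 − (0.38236 + 0.032095) = 0.29124 g → mol O = 0.29124 ÷ 15.999 = 0.018204 mol
Divide by the smallest (0.018204 mol): C 1.749, H 1.749, O 1.000
Multiplying each by 4 gives whole numbers: C 7.00, H 7.00, O 4.00
Empirical formula: C7H7O4
Empirical-formula mass = 155.13 g/mol; 310 ÷ 155.13 ≈ 2, so the molecular formula is C14H14O8.

C14H14O8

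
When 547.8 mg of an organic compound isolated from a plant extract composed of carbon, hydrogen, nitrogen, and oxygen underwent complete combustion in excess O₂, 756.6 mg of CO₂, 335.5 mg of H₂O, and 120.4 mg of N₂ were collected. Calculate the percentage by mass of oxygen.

33.47%

mol C = 0.7566 g CO₂ ÷ 44.009 g/mol = 0.017192 mol
mol H = 2 × 0.3355 g H₂O ÷ 18.015 g/mol = 0.037247 mol
mol N = 2 × 0.1204 g N₂ ÷ 28.014 g/mol = 0.0085957 mol
mass O = 0.5478 − (0.20649 + 0.037545 + 0.12040) = 0.18336 g → mol O = 0.18336 ÷ 15.999 = 0.011461 mol
mass % O = 0.18336 g ÷ 0.5478 g × 100%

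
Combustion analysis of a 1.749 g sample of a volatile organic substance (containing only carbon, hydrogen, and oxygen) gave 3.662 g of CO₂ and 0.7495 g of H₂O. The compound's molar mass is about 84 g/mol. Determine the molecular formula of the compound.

C4H4O2

mol C = 3.662 g CO₂ ÷ 44.009 g/mol = 0.083210 mol
mol H = 2 × 0.7495 g H₂O ÷ 18.015 g/mol = 0.083208 mol
mass O = 1.749 − (0.99944 + 0.083874) = 0.66569 g → mol O = 0.66569 ÷ 15.999 = 0.041608 mol
Divide by the smallest (0.041608 mol): C 2.000, H 2.000, O 1.000
Empirical formula: C2H2O
Empirical-formula mass = 42.04 g/mol; 84 ÷ 42.04 ≈ 2, so the molecular formula is C4H4O2.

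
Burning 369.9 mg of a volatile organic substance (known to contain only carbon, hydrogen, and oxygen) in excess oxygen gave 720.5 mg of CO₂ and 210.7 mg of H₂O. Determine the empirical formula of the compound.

mol C = 0.7205 g CO₂ ÷ 44.009 g/mol = 0.016372 mol
mol H = 2 × 0.2107 g H₂O ÷ 18.015 g/mol = 0.023392 mol
mass O = 0.3699 − (0.19664 + 0.023579) = 0.14968 g → mol O = 0.14968 ÷ 15.999 = 0.0093557 mol
Divide by the smallest (0.0093557 mol): C 1.750, H 2.500, O 1.000
Multiplying each by 4 gives whole numbers: C 7.00, H 10.00, O 4.00

C7H10O4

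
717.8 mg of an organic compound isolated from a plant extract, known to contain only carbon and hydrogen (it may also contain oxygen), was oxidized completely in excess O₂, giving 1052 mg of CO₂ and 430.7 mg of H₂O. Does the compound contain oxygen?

mol C = 1.052 g CO₂ ÷ 44.009 g/mol = 0.023904 mol
mol H = 2 × 0.4307 g H₂O ÷ 18.015 g/mol = 0.047816 mol
C and H account for only 0.33531 g of the 0.7178 g sample; the remaining 0.38249 g must be oxygen.

yes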